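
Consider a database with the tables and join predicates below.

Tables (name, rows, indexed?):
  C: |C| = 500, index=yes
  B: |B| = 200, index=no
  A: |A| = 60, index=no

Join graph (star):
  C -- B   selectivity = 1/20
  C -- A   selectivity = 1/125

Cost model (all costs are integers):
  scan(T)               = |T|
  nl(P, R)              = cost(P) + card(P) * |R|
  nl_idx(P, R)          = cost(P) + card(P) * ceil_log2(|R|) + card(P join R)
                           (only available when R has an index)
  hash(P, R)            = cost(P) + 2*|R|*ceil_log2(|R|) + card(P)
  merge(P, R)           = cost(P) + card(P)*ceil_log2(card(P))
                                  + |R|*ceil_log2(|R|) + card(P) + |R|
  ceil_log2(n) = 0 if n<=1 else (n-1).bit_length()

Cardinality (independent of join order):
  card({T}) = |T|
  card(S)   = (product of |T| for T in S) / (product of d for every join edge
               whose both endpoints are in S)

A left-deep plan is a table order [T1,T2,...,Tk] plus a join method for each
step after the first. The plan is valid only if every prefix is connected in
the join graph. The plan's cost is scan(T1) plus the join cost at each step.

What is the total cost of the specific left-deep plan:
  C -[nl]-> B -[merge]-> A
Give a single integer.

170920

step 1: scan C: cost=500, card=500
step 2: join B via nl
    card(P join B) = 500*200/(20) = 5000
    cost = 500 + 500*200 = 100500
step 3: join A via merge
    card(P join A) = 5000*60/(125) = 2400
    cost = 100500 + 5000*13 + 60*6 + 5000 + 60 = 170920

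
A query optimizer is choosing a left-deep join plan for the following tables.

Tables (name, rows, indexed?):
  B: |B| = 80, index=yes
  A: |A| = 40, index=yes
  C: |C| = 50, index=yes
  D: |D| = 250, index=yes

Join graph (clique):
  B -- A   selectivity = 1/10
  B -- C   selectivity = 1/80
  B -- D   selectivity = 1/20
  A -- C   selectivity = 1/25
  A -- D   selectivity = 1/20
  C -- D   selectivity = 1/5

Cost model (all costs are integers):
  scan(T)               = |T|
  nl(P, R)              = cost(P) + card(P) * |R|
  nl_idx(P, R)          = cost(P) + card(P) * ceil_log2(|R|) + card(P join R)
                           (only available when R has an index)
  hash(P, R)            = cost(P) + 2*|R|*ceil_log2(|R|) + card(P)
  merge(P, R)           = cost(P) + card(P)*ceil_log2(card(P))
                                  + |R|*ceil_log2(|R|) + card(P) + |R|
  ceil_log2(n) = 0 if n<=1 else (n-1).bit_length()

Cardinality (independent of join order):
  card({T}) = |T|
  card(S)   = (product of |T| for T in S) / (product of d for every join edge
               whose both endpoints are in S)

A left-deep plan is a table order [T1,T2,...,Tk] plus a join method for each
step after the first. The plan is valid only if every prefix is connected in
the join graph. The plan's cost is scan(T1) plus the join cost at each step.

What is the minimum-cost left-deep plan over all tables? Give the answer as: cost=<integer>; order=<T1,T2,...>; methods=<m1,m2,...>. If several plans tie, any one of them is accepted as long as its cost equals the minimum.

Selinger DP (subsets sized 1..n):
  {B}: scan cost=80, card=80
  {A}: scan cost=40, card=40
  {C}: scan cost=50, card=50
  {D}: scan cost=250, card=250
  {AB}: card=320; try (B,nl_idx)→640, (A,hash)→640, (A,nl_idx)→880, (B,merge)→960, (A,merge)→1000, (B,hash)→1200 …(+2); best=640 via (B,nl_idx)
  {BC}: card=50; try (B,nl_idx)→450, (C,nl_idx)→610, (C,hash)→760, (B,merge)→1040, (C,merge)→1070, (B,hash)→1220 …(+2); best=450 via (B,nl_idx)
  {BD}: card=1000; try (B,hash)→1620, (D,nl_idx)→1720, (D,merge)→2970, (B,nl_idx)→3000, (B,merge)→3140, (D,hash)→4160 …(+2); best=1620 via (B,hash)
  {AC}: card=80; try (C,nl_idx)→360, (A,nl_idx)→430, (A,hash)→580, (C,merge)→670, (C,hash)→680, (A,merge)→680 …(+2); best=360 via (C,nl_idx)
  {AD}: card=500; try (D,nl_idx)→860, (A,hash)→980, (A,nl_idx)→2250, (D,merge)→2570, (A,merge)→2780, (D,hash)→4080 …(+2); best=860 via (D,nl_idx)
  {CD}: card=2500; try (C,hash)→1100, (D,merge)→2650, (C,merge)→2850, (D,nl_idx)→2950, (D,hash)→4100, (C,nl_idx)→4250 …(+2); best=1100 via (C,hash)
  {ABC}: card=8; try (A,nl_idx)→758, (B,nl_idx)→928, (A,hash)→980, (A,merge)→1080, (C,hash)→1560, (B,hash)→1560 …(+6); best=758 via (A,nl_idx)
  {ABD}: card=200; try (B,hash)→2480, (A,hash)→3100, (D,nl_idx)→3400, (B,nl_idx)→4560, (D,hash)→4960, (D,merge)→6090 …(+6); best=2480 via (B,hash)
  {BCD}: card=125; try (D,nl_idx)→975, (D,merge)→3050, (C,hash)→3220, (D,hash)→4500, (B,hash)→4720, (C,nl_idx)→7745 …(+6); best=975 via (D,nl_idx)
  {ACD}: card=200; try (D,nl_idx)→1200, (C,hash)→1960, (D,merge)→3250, (C,nl_idx)→4060, (A,hash)→4080, (D,hash)→4440 …(+6); best=1200 via (D,nl_idx)
  {ABCD}: card=1; try (D,nl_idx)→823, (A,hash)→1580, (A,nl_idx)→1726, (A,merge)→2255, (B,hash)→2520, (B,nl_idx)→2601 …(+10); best=823 via (D,nl_idx)

cost=823; order=C,B,A,D; methods=nl_idx,nl_idx,nl_idx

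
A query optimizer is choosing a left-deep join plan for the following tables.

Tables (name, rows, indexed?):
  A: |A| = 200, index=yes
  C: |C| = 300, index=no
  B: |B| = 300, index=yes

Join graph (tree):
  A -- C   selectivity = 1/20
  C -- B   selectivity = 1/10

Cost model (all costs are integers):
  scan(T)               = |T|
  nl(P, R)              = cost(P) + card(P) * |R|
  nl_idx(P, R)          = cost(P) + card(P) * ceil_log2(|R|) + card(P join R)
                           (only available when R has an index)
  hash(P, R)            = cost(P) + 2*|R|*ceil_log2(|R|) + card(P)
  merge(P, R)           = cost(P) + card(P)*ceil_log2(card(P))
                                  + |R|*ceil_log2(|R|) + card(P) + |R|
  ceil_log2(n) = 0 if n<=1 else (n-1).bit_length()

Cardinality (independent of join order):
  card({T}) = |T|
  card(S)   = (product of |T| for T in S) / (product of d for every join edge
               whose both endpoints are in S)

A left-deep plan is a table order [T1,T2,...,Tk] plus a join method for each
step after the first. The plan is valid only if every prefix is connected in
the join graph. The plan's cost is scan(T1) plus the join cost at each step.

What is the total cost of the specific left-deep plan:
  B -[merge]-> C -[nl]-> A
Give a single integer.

1806300

step 1: scan B: cost=300, card=300
step 2: join C via merge
    card(P join C) = 300*300/(10) = 9000
    cost = 300 + 300*9 + 300*9 + 300 + 300 = 6300
step 3: join A via nl
    card(P join A) = 9000*200/(20) = 90000
    cost = 6300 + 9000*200 = 1806300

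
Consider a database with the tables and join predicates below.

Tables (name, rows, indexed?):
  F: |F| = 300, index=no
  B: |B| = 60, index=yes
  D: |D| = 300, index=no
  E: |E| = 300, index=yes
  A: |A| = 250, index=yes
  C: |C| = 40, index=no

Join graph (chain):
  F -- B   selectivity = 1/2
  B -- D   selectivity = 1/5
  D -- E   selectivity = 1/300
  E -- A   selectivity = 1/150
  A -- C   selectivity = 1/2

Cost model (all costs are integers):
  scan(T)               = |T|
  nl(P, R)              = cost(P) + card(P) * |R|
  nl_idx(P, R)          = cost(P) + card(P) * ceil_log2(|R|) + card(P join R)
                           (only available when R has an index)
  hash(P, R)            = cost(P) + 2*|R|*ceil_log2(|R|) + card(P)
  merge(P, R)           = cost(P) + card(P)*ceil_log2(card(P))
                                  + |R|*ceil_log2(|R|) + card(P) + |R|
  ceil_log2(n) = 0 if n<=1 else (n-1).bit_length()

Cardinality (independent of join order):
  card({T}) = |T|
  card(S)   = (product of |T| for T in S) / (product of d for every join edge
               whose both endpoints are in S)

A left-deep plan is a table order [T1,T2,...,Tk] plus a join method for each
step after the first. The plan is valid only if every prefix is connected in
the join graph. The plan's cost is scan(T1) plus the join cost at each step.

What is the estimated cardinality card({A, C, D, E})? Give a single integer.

10000

Tables in S: A(250), C(40), D(300), E(300)
Edges inside S: D-E(d=300), E-A(d=150), A-C(d=2)
numerator = 250 * 40 * 300 * 300 = 900000000
denominator = 300 * 150 * 2 = 90000
card(S) = 900000000 / 90000 = 10000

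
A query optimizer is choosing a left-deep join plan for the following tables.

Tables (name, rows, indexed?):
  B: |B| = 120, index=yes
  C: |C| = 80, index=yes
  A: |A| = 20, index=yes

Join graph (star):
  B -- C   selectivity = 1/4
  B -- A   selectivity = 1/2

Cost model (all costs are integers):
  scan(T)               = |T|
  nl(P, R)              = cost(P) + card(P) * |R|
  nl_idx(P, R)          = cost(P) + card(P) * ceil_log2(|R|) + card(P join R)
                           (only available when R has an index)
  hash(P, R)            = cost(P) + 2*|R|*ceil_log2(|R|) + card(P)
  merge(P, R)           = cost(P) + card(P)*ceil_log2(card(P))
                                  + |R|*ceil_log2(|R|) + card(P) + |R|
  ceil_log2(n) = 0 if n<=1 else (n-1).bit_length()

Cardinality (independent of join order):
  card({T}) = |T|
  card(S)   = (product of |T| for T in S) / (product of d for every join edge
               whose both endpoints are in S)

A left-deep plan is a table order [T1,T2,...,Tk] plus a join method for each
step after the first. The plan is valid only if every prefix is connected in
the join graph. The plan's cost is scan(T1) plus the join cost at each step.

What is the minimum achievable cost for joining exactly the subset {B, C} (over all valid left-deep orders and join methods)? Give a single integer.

Selinger DP over subsets of {B,C}:
  {B}: scan cost=120, card=120
  {C}: scan cost=80, card=80
  {BC}: card=2400; try (C,hash)→1360, (B,merge)→1680, (C,merge)→1720, (B,hash)→1840, (B,nl_idx)→3040, (C,nl_idx)→3360 …(+2); best=1360 via (C,hash)

1360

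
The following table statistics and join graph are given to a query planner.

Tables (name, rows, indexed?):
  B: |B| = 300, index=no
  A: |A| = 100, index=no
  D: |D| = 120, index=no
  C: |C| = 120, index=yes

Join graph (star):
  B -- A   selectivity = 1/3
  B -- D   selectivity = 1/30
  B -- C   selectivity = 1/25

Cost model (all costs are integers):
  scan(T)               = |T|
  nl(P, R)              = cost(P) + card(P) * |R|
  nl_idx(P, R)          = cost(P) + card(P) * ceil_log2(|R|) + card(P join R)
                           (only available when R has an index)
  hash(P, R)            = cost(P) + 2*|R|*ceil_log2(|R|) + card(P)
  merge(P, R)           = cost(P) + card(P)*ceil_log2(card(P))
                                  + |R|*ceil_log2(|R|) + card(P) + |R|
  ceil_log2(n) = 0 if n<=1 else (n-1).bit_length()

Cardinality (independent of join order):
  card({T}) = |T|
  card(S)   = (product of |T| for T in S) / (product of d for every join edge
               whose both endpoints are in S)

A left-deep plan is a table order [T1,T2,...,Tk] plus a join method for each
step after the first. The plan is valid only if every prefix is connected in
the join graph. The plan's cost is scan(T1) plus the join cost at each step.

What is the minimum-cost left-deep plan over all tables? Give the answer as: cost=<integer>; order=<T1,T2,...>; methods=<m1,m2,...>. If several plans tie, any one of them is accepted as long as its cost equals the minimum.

cost=12320; order=B,D,C,A; methods=hash,hash,hash

Selinger DP (subsets sized 1..n):
  {B}: scan cost=300, card=300
  {A}: scan cost=100, card=100
  {D}: scan cost=120, card=120
  {C}: scan cost=120, card=120
  {AB}: card=10000; try (A,hash)→2000, (B,merge)→3900, (A,merge)→4100, (B,hash)→5600, (B,nl)→30100, (A,nl)→30300; best=2000 via (A,hash)
  {BD}: card=1200; try (D,hash)→2280, (B,merge)→4080, (D,merge)→4260, (B,hash)→5640, (B,nl)→36120, (D,nl)→36300; best=2280 via (D,hash)
  {BC}: card=1440; try (C,hash)→2280, (C,nl_idx)→3840, (B,merge)→4080, (C,merge)→4260, (B,hash)→5640, (B,nl)→36120 …(+1); best=2280 via (C,hash)
  {ABD}: card=40000; try (A,hash)→4880, (D,hash)→13680, (A,merge)→17480, (A,nl)→122280, (D,merge)→152960, (D,nl)→1202000; best=4880 via (A,hash)
  {ABC}: card=48000; try (A,hash)→5120, (C,hash)→13680, (A,merge)→20360, (C,nl_idx)→120000, (A,nl)→146280, (C,merge)→152960 …(+1); best=5120 via (A,hash)
  {BCD}: card=5760; try (C,hash)→5160, (D,hash)→5400, (C,nl_idx)→16440, (C,merge)→17640, (D,merge)→20520, (C,nl)→146280 …(+1); best=5160 via (C,hash)
  {ABCD}: card=192000; try (A,hash)→12320, (C,hash)→46560, (D,hash)→54800, (A,merge)→86600, (C,nl_idx)→476880, (A,nl)→581160 …(+4); best=12320 via (A,hash)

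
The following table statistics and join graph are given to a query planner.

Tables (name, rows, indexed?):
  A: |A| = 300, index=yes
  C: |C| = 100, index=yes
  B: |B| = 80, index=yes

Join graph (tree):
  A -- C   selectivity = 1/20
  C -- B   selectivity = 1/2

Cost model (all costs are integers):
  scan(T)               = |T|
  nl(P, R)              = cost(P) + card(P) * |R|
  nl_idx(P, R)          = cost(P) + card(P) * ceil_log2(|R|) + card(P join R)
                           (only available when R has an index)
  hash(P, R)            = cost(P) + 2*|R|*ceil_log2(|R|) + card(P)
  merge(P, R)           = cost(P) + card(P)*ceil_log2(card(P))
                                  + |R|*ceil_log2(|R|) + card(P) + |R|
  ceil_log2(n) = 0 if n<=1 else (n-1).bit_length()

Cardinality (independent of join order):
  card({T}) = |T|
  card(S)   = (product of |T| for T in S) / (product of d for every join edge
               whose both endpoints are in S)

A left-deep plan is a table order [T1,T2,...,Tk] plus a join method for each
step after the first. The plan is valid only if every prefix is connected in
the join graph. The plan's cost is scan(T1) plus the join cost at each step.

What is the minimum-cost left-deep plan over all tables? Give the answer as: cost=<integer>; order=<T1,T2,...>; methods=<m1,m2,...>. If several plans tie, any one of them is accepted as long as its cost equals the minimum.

Selinger DP (subsets sized 1..n):
  {A}: scan cost=300, card=300
  {C}: scan cost=100, card=100
  {B}: scan cost=80, card=80
  {AC}: card=1500; try (C,hash)→2000, (A,nl_idx)→2500, (C,nl_idx)→3900, (A,merge)→3900, (C,merge)→4100, (A,hash)→5600 …(+2); best=2000 via (C,hash)
  {BC}: card=4000; try (B,hash)→1320, (C,merge)→1520, (B,merge)→1540, (C,hash)→1560, (C,nl_idx)→4640, (B,nl_idx)→4800 …(+2); best=1320 via (B,hash)
  {ABC}: card=60000; try (B,hash)→4620, (A,hash)→10720, (B,merge)→20640, (A,merge)→56320, (B,nl_idx)→72500, (A,nl_idx)→97320 …(+2); best=4620 via (B,hash)

cost=4620; order=A,C,B; methods=hash,hash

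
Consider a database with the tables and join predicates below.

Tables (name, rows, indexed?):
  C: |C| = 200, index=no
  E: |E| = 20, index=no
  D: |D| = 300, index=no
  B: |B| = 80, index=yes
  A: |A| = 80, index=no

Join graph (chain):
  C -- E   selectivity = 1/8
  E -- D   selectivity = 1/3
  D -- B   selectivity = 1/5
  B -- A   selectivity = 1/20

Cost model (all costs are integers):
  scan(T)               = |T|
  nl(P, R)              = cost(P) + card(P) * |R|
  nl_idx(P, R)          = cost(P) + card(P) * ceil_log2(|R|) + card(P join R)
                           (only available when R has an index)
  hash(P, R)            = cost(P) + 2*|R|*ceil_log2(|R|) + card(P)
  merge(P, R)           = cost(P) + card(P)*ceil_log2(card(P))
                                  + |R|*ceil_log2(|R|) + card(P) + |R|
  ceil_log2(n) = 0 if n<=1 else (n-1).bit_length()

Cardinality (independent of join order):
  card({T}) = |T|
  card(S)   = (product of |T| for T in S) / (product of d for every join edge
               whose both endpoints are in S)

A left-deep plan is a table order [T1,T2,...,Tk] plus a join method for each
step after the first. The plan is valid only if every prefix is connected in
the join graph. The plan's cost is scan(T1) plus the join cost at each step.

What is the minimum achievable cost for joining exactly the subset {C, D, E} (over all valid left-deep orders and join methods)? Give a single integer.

Selinger DP over subsets of {C,D,E}:
  {C}: scan cost=200, card=200
  {E}: scan cost=20, card=20
  {D}: scan cost=300, card=300
  {CE}: card=500; try (E,hash)→600, (C,merge)→1940, (E,merge)→2120, (C,hash)→3240, (C,nl)→4020, (E,nl)→4200; best=600 via (E,hash)
  {DE}: card=2000; try (E,hash)→800, (D,merge)→3140, (E,merge)→3420, (D,hash)→5440, (D,nl)→6020, (E,nl)→6300; best=800 via (E,hash)
  {CDE}: card=50000; try (C,hash)→6000, (D,hash)→6500, (D,merge)→8600, (C,merge)→26600, (D,nl)→150600, (C,nl)→400800; best=6000 via (C,hash)

6000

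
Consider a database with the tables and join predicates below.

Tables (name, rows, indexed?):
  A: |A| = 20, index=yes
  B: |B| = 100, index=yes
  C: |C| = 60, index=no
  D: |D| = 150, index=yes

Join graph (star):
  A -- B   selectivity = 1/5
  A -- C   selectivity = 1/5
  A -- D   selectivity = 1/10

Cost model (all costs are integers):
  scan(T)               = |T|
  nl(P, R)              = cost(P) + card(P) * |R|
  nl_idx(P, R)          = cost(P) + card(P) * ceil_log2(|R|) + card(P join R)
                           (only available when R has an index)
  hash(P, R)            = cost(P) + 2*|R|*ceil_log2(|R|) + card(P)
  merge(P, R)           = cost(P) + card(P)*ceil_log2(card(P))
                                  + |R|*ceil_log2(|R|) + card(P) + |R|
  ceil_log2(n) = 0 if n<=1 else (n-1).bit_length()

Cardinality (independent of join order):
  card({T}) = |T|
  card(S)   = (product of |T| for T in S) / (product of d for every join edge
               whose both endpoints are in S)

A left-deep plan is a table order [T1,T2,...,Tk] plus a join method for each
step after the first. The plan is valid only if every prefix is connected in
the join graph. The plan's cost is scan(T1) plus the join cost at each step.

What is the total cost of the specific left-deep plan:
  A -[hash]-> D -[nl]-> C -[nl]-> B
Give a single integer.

380440

step 1: scan A: cost=20, card=20
step 2: join D via hash
    card(P join D) = 20*150/(10) = 300
    cost = 20 + 2*150*8 + 20 = 2440
step 3: join C via nl
    card(P join C) = 300*60/(5) = 3600
    cost = 2440 + 300*60 = 20440
step 4: join B via nl
    card(P join B) = 3600*100/(5) = 72000
    cost = 20440 + 3600*100 = 380440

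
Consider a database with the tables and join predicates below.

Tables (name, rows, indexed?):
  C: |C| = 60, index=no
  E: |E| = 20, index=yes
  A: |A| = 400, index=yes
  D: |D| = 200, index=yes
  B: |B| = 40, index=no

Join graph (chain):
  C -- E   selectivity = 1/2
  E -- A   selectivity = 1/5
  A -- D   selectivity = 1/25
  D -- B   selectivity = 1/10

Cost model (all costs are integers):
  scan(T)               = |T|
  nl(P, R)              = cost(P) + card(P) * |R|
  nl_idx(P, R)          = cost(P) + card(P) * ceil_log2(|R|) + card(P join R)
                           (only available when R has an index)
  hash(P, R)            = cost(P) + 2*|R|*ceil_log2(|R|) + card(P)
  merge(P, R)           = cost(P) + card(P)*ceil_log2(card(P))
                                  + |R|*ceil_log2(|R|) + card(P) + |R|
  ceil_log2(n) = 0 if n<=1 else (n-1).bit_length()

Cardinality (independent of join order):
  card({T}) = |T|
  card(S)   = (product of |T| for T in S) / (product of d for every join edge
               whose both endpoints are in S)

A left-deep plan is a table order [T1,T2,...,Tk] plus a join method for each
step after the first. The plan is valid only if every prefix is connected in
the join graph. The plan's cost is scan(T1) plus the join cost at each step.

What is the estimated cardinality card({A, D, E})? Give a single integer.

Tables in S: A(400), D(200), E(20)
Edges inside S: E-A(d=5), A-D(d=25)
numerator = 400 * 200 * 20 = 1600000
denominator = 5 * 25 = 125
card(S) = 1600000 / 125 = 12800

12800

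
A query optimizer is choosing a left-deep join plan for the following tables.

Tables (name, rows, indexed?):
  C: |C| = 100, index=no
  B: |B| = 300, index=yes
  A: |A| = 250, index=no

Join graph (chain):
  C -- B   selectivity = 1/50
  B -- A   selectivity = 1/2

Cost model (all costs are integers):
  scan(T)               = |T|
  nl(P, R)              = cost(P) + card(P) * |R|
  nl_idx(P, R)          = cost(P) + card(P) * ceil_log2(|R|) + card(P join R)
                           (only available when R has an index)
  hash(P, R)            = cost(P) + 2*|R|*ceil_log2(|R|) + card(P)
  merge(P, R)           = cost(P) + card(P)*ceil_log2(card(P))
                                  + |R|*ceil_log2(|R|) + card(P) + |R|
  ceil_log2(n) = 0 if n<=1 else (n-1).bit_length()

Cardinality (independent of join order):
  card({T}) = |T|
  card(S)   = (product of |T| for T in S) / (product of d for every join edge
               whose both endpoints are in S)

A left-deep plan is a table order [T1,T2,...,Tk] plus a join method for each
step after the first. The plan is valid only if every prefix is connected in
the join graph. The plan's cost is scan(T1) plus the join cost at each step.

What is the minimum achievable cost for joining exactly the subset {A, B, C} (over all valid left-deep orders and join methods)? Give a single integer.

Selinger DP over subsets of {A,B,C}:
  {C}: scan cost=100, card=100
  {B}: scan cost=300, card=300
  {A}: scan cost=250, card=250
  {BC}: card=600; try (B,nl_idx)→1600, (C,hash)→2000, (B,merge)→3900, (C,merge)→4100, (B,hash)→5600, (B,nl)→30100 …(+1); best=1600 via (B,nl_idx)
  {AB}: card=37500; try (A,hash)→4600, (B,merge)→5500, (A,merge)→5550, (B,hash)→5900, (B,nl_idx)→40000, (B,nl)→75250 …(+1); best=4600 via (A,hash)
  {ABC}: card=75000; try (A,hash)→6200, (A,merge)→10450, (C,hash)→43500, (A,nl)→151600, (C,merge)→642900, (C,nl)→3754600; best=6200 via (A,hash)

6200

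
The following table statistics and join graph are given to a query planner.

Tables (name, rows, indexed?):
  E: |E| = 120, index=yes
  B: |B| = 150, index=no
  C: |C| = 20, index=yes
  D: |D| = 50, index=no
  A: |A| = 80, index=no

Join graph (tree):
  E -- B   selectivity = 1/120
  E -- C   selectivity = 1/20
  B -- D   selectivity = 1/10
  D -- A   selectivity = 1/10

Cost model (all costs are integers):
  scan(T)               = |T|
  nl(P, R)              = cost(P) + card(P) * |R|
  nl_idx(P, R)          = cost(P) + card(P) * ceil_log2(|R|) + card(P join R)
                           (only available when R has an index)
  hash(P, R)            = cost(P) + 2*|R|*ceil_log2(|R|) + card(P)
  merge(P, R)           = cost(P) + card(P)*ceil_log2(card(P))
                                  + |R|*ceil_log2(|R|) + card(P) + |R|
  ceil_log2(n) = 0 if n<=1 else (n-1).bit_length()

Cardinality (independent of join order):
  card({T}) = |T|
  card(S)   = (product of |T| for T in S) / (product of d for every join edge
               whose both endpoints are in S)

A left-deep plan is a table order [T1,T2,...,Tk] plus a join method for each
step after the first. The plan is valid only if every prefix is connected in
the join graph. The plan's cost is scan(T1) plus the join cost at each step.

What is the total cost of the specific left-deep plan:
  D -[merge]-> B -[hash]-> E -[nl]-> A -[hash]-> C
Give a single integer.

step 1: scan D: cost=50, card=50
step 2: join B via merge
    card(P join B) = 50*150/(10) = 750
    cost = 50 + 50*6 + 150*8 + 50 + 150 = 1750
step 3: join E via hash
    card(P join E) = 750*120/(120) = 750
    cost = 1750 + 2*120*7 + 750 = 4180
step 4: join A via nl
    card(P join A) = 750*80/(10) = 6000
    cost = 4180 + 750*80 = 64180
step 5: join C via hash
    card(P join C) = 6000*20/(20) = 6000
    cost = 64180 + 2*20*5 + 6000 = 70380

70380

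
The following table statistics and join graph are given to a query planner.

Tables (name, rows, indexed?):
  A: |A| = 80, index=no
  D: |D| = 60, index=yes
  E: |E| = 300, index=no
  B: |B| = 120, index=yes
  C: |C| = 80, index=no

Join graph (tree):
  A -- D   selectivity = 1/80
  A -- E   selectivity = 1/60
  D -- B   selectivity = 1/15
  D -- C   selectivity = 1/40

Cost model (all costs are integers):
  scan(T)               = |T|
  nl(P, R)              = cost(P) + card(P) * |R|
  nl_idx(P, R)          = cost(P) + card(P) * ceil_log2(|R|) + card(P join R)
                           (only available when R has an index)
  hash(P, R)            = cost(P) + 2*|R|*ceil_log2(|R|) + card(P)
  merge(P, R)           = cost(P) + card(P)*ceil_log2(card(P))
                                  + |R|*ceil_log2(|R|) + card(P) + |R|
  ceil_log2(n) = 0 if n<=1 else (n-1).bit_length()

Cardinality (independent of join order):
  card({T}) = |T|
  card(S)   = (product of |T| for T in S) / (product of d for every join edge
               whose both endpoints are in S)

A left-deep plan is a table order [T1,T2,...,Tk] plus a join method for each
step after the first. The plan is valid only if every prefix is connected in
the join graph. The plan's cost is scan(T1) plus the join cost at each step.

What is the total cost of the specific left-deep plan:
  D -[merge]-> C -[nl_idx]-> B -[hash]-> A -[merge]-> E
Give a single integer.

step 1: scan D: cost=60, card=60
step 2: join C via merge
    card(P join C) = 60*80/(40) = 120
    cost = 60 + 60*6 + 80*7 + 60 + 80 = 1120
step 3: join B via nl_idx
    card(P join B) = 120*120/(15) = 960
    cost = 1120 + 120*7 + 960 = 2920
step 4: join A via hash
    card(P join A) = 960*80/(80) = 960
    cost = 2920 + 2*80*7 + 960 = 5000
step 5: join E via merge
    card(P join E) = 960*300/(60) = 4800
    cost = 5000 + 960*10 + 300*9 + 960 + 300 = 18560

18560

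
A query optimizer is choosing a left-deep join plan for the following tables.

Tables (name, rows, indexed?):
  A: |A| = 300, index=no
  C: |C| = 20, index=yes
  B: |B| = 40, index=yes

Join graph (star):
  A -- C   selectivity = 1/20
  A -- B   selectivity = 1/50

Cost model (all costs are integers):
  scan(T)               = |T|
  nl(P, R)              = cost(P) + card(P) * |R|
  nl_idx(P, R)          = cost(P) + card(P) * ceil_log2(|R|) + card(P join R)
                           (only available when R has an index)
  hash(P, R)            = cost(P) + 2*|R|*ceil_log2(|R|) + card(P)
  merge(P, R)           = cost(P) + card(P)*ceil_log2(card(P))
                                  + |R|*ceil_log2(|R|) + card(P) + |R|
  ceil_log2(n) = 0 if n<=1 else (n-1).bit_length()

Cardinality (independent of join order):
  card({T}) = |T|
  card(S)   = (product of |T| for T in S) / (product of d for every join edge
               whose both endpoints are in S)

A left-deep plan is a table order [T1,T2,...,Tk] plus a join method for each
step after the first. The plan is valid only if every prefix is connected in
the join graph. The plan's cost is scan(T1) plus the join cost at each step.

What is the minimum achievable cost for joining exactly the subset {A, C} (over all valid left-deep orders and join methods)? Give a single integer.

800

Selinger DP over subsets of {A,C}:
  {A}: scan cost=300, card=300
  {C}: scan cost=20, card=20
  {AC}: card=300; try (C,hash)→800, (C,nl_idx)→2100, (A,merge)→3140, (C,merge)→3420, (A,hash)→5440, (A,nl)→6020 …(+1); best=800 via (C,hash)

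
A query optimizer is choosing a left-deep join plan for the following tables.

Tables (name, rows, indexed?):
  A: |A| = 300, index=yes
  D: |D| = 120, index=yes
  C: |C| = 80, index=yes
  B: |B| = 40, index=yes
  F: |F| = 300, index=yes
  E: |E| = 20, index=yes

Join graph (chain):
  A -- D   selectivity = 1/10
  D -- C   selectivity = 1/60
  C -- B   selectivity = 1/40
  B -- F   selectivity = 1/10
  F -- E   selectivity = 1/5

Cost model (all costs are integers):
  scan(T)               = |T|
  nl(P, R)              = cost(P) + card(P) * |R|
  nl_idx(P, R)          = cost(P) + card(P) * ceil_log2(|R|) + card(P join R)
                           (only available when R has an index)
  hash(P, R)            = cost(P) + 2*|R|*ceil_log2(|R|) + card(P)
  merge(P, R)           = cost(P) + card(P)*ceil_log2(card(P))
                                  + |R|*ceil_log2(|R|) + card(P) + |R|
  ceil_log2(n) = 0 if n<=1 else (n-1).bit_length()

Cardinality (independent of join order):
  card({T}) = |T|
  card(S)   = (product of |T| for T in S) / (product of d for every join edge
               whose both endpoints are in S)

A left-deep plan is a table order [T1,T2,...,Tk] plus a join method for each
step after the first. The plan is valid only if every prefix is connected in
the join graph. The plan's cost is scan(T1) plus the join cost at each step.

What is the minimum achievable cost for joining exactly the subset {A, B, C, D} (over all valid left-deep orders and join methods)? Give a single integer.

5560

Selinger DP over subsets of {A,B,C,D}:
  {A}: scan cost=300, card=300
  {D}: scan cost=120, card=120
  {C}: scan cost=80, card=80
  {B}: scan cost=40, card=40
  {AD}: card=3600; try (D,hash)→2280, (A,merge)→4080, (D,merge)→4260, (A,nl_idx)→4800, (A,hash)→5640, (D,nl_idx)→6000 …(+2); best=2280 via (D,hash)
  {CD}: card=160; try (D,nl_idx)→800, (C,nl_idx)→1120, (C,hash)→1360, (D,merge)→1680, (C,merge)→1720, (D,hash)→1840 …(+2); best=800 via (D,nl_idx)
  {BC}: card=80; try (C,nl_idx)→400, (B,hash)→640, (B,nl_idx)→640, (C,merge)→960, (B,merge)→1000, (C,hash)→1200 …(+2); best=400 via (C,nl_idx)
  {ACD}: card=4800; try (A,merge)→5240, (A,hash)→6360, (C,hash)→7000, (A,nl_idx)→7040, (C,nl_idx)→32280, (A,nl)→48800 …(+2); best=5240 via (A,merge)
  {BCD}: card=160; try (D,nl_idx)→1120, (B,hash)→1440, (B,nl_idx)→1920, (D,merge)→2000, (D,hash)→2160, (B,merge)→2520 …(+2); best=1120 via (D,nl_idx)
  {ABCD}: card=4800; try (A,merge)→5560, (A,hash)→6680, (A,nl_idx)→7360, (B,hash)→10520, (B,nl_idx)→38840, (A,nl)→49120 …(+2); best=5560 via (A,merge)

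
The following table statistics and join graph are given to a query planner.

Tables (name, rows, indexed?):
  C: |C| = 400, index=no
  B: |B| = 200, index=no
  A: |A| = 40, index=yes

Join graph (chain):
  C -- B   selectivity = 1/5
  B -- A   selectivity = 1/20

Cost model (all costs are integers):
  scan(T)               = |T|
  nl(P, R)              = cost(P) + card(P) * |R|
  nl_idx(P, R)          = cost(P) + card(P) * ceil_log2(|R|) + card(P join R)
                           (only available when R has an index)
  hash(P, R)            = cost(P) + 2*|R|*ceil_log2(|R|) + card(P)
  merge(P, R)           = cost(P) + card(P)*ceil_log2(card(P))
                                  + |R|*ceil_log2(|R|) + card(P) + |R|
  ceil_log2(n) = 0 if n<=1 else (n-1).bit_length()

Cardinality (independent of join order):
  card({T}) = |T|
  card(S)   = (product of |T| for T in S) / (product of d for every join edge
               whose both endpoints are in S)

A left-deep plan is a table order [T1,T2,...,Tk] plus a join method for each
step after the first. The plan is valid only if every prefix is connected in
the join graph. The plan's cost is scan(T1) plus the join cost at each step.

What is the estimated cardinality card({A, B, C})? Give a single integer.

32000

Tables in S: A(40), B(200), C(400)
Edges inside S: C-B(d=5), B-A(d=20)
numerator = 40 * 200 * 400 = 3200000
denominator = 5 * 20 = 100
card(S) = 3200000 / 100 = 32000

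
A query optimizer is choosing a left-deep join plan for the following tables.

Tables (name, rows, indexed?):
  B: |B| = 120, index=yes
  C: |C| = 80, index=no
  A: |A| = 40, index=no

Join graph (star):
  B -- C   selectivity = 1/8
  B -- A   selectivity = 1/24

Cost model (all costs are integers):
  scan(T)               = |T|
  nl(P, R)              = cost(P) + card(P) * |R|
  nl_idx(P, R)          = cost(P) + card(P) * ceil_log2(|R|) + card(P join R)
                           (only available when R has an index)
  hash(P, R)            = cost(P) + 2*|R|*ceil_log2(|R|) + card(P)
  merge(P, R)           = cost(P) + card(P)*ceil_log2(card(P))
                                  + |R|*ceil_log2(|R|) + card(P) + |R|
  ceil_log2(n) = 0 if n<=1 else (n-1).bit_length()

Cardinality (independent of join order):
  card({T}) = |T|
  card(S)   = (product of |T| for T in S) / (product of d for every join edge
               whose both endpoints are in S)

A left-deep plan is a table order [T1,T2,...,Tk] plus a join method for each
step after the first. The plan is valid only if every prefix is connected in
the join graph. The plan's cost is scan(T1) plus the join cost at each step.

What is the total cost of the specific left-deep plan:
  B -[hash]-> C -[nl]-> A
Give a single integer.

step 1: scan B: cost=120, card=120
step 2: join C via hash
    card(P join C) = 120*80/(8) = 1200
    cost = 120 + 2*80*7 + 120 = 1360
step 3: join A via nl
    card(P join A) = 1200*40/(24) = 2000
    cost = 1360 + 1200*40 = 49360

49360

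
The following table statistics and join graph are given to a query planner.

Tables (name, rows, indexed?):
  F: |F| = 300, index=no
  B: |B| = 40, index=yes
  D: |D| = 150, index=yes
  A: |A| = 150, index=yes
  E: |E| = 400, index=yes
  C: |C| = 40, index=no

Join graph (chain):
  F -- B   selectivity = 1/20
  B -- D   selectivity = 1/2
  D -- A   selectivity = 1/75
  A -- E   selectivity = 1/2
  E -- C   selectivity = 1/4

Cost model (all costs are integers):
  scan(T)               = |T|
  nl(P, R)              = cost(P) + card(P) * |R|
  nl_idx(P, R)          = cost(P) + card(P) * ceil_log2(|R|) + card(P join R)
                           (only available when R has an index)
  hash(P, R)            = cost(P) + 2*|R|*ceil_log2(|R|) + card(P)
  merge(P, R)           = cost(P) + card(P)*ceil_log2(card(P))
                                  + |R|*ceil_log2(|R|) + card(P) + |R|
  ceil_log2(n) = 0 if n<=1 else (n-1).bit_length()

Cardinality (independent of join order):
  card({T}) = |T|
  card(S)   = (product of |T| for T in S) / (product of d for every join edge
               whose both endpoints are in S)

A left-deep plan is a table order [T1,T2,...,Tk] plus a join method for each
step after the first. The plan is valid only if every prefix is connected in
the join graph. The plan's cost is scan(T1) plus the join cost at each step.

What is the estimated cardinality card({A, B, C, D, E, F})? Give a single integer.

Tables in S: A(150), B(40), C(40), D(150), E(400), F(300)
Edges inside S: F-B(d=20), B-D(d=2), D-A(d=75), A-E(d=2), E-C(d=4)
numerator = 150 * 40 * 40 * 150 * 400 * 300 = 4320000000000
denominator = 20 * 2 * 75 * 2 * 4 = 24000
card(S) = 4320000000000 / 24000 = 180000000

180000000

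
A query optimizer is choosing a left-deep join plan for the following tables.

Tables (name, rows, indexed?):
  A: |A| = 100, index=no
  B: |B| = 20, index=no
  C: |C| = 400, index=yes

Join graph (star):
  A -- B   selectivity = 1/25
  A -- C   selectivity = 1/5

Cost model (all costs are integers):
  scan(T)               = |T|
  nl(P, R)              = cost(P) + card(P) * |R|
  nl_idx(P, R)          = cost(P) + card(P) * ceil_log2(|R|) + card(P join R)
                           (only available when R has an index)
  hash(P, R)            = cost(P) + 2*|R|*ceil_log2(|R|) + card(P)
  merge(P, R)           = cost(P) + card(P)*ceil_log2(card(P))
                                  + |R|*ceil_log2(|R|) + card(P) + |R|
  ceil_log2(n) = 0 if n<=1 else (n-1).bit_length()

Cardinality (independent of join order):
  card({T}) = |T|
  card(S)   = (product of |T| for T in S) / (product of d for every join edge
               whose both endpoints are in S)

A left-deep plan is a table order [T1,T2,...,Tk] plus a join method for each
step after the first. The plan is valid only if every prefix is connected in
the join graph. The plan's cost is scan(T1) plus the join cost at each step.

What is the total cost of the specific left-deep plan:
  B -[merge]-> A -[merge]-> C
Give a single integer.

5580

step 1: scan B: cost=20, card=20
step 2: join A via merge
    card(P join A) = 20*100/(25) = 80
    cost = 20 + 20*5 + 100*7 + 20 + 100 = 940
step 3: join C via merge
    card(P join C) = 80*400/(5) = 6400
    cost = 940 + 80*7 + 400*9 + 80 + 400 = 5580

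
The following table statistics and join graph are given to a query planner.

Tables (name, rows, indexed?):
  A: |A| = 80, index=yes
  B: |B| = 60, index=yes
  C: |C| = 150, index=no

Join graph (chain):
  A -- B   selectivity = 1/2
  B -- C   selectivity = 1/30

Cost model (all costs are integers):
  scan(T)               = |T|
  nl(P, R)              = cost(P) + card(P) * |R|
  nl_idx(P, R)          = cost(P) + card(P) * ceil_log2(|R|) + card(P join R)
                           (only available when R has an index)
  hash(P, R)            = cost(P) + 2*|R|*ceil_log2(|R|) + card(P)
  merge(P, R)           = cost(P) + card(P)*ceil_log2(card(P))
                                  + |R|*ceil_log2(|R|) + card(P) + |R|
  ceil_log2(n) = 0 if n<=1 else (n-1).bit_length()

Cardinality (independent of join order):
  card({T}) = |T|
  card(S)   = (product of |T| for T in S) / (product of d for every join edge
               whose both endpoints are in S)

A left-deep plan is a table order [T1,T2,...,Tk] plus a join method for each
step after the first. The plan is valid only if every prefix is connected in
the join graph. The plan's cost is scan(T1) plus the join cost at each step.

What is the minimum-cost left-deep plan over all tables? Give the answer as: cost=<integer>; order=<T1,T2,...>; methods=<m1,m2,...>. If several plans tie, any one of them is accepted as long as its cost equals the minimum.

cost=2440; order=C,B,A; methods=hash,hash

Selinger DP (subsets sized 1..n):
  {A}: scan cost=80, card=80
  {B}: scan cost=60, card=60
  {C}: scan cost=150, card=150
  {AB}: card=2400; try (B,hash)→880, (A,merge)→1120, (B,merge)→1140, (A,hash)→1240, (A,nl_idx)→2880, (B,nl_idx)→2960 …(+2); best=880 via (B,hash)
  {BC}: card=300; try (B,hash)→1020, (B,nl_idx)→1350, (C,merge)→1830, (B,merge)→1920, (C,hash)→2520, (C,nl)→9060 …(+1); best=1020 via (B,hash)
  {ABC}: card=12000; try (A,hash)→2440, (A,merge)→4660, (C,hash)→5680, (A,nl_idx)→15120, (A,nl)→25020, (C,merge)→33430 …(+1); best=2440 via (A,hash)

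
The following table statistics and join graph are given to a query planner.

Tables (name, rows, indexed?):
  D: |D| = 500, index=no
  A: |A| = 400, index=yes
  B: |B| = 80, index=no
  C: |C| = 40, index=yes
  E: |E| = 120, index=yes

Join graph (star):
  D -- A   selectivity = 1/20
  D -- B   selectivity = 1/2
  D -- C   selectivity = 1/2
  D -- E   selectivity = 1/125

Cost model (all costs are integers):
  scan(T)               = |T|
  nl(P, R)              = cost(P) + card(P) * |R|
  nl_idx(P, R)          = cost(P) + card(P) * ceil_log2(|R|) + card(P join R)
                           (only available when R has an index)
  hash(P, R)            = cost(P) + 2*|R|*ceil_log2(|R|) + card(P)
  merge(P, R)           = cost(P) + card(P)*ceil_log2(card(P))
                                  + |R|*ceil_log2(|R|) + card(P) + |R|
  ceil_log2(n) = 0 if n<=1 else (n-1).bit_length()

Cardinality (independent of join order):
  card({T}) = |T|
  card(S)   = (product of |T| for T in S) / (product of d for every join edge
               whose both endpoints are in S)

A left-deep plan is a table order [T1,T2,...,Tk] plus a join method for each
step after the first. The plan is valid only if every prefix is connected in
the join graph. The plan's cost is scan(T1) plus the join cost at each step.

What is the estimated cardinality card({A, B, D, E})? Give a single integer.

384000

Tables in S: A(400), B(80), D(500), E(120)
Edges inside S: D-A(d=20), D-B(d=2), D-E(d=125)
numerator = 400 * 80 * 500 * 120 = 1920000000
denominator = 20 * 2 * 125 = 5000
card(S) = 1920000000 / 5000 = 384000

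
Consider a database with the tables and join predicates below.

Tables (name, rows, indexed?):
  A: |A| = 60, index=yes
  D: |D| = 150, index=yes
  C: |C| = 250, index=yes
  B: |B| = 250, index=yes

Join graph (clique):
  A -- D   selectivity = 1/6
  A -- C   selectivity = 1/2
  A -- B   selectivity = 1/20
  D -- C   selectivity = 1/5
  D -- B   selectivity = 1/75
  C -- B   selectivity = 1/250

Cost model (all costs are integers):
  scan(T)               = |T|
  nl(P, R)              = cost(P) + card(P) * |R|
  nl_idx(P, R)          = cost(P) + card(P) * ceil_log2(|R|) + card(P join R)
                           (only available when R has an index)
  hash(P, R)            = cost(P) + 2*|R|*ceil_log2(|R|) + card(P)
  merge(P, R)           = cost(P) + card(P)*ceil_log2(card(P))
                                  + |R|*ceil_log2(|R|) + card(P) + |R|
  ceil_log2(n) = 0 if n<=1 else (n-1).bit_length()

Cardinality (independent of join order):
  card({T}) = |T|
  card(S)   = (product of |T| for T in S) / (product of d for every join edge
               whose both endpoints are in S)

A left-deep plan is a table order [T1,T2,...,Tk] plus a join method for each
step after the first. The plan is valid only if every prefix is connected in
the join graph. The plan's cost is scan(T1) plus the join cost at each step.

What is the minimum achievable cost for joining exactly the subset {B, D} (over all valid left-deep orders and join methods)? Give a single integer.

Selinger DP over subsets of {B,D}:
  {D}: scan cost=150, card=150
  {B}: scan cost=250, card=250
  {BD}: card=500; try (B,nl_idx)→1850, (D,nl_idx)→2750, (D,hash)→2900, (B,merge)→3750, (D,merge)→3850, (B,hash)→4300 …(+2); best=1850 via (B,nl_idx)

1850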